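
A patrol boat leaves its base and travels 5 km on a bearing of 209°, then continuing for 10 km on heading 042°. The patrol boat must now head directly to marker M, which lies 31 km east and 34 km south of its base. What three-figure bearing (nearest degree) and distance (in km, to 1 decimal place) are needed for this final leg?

Leg 1 (209°, 5 km): east 5 sin 209° = -2.42, north 5 cos 209° = -4.37
Leg 2 (042°, 10 km): east 10 sin 42° = 6.69, north 10 cos 42° = 7.43
Current position: (4.27, 3.06). Target: (31, -34). Remaining: Δeast = 26.73, Δnorth = -37.06.
Bearing = atan2(26.73, -37.06) mod 360° = 144.19°; distance = √((26.73)² + (-37.06)²) = 45.694 km.

144°, 45.7 km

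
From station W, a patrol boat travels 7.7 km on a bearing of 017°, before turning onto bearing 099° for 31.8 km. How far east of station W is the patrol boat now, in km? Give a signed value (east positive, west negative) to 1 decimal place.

33.7 km

Leg 1 (017°, 7.7 km): east 7.7 sin 17° = 2.25, north 7.7 cos 17° = 7.36
Leg 2 (099°, 31.8 km): east 31.8 sin 99° = 31.41, north 31.8 cos 99° = -4.97
Net east component: 33.66 km.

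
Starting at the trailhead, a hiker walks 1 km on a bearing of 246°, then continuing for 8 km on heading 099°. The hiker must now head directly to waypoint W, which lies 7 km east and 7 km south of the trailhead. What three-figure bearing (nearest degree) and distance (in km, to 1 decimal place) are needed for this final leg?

Leg 1 (246°, 1 km): east 1 sin 246° = -0.91, north 1 cos 246° = -0.41
Leg 2 (099°, 8 km): east 8 sin 99° = 7.90, north 8 cos 99° = -1.25
Current position: (6.99, -1.66). Target: (7, -7). Remaining: Δeast = 0.01, Δnorth = -5.34.
Bearing = atan2(0.01, -5.34) mod 360° = 179.87°; distance = √((0.01)² + (-5.34)²) = 5.342 km.

180°, 5.3 km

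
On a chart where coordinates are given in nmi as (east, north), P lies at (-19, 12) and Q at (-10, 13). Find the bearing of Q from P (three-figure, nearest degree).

Δeast = -10 − -19 = 9.00; Δnorth = 13 − 12 = 1.00.
Bearing = atan2(Δeast, Δnorth) mod 360° = 83.66° ≈ 084°.

084°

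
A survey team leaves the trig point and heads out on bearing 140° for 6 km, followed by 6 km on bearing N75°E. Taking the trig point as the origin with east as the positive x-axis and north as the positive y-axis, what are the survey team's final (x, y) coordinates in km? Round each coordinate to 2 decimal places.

Leg 1 (140°, 6 km): east 6 sin 140° = 3.86, north 6 cos 140° = -4.60
Leg 2 (N75°E, 6 km): east 6 sin 75° = 5.80, north 6 cos 75° = 1.55
Summing: 9.65 km east, -3.04 km north → (9.65, -3.04).

(9.65, -3.04)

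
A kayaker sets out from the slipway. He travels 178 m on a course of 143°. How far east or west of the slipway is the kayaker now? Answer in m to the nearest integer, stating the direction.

107 m east

Leg 1 (143°, 178 m): east 178 sin 143° = 107.12, north 178 cos 143° = -142.16
Net east component: 107.12 m.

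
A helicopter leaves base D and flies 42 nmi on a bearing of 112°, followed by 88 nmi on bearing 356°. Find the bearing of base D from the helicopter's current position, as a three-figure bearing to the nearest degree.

204°

Leg 1 (112°, 42 nmi): east 42 sin 112° = 38.94, north 42 cos 112° = -15.73
Leg 2 (356°, 88 nmi): east 88 sin 356° = -6.14, north 88 cos 356° = 87.79
Net displacement: 32.80 east, 72.05 north. Direction back to start is (-32.80, -72.05): bearing = atan2(-32.80, -72.05) mod 360° = 204.48° ≈ 204°.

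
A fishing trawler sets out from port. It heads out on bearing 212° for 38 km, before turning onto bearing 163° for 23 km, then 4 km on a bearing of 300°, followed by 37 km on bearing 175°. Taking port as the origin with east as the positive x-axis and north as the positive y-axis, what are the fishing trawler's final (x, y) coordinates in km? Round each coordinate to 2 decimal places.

(-13.65, -89.08)

Leg 1 (212°, 38 km): east 38 sin 212° = -20.14, north 38 cos 212° = -32.23
Leg 2 (163°, 23 km): east 23 sin 163° = 6.72, north 23 cos 163° = -22.00
Leg 3 (300°, 4 km): east 4 sin 300° = -3.46, north 4 cos 300° = 2.00
Leg 4 (175°, 37 km): east 37 sin 175° = 3.22, north 37 cos 175° = -36.86
Summing: -13.65 km east, -89.08 km north → (-13.65, -89.08).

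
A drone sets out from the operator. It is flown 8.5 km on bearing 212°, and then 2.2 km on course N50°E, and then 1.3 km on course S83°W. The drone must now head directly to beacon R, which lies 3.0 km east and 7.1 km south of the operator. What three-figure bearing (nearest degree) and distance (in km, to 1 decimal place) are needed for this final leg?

099°, 7.2 km

Leg 1 (212°, 8.5 km): east 8.5 sin 212° = -4.50, north 8.5 cos 212° = -7.21
Leg 2 (N50°E, 2.2 km): east 2.2 sin 50° = 1.69, north 2.2 cos 50° = 1.41
Leg 3 (S83°W, 1.3 km): east 1.3 sin 263° = -1.29, north 1.3 cos 263° = -0.16
Current position: (-4.11, -5.95). Target: (3.0, -7.1). Remaining: Δeast = 7.11, Δnorth = -1.15.
Bearing = atan2(7.11, -1.15) mod 360° = 99.17°; distance = √((7.11)² + (-1.15)²) = 7.201 km.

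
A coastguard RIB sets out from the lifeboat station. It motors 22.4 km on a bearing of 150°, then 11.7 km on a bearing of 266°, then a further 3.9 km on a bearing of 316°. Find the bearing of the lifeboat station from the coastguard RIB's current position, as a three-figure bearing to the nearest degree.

010°

Leg 1 (150°, 22.4 km): east 22.4 sin 150° = 11.20, north 22.4 cos 150° = -19.40
Leg 2 (266°, 11.7 km): east 11.7 sin 266° = -11.67, north 11.7 cos 266° = -0.82
Leg 3 (316°, 3.9 km): east 3.9 sin 316° = -2.71, north 3.9 cos 316° = 2.81
Net displacement: -3.18 east, -17.41 north. Direction back to start is (3.18, 17.41): bearing = atan2(3.18, 17.41) mod 360° = 10.35° ≈ 010°.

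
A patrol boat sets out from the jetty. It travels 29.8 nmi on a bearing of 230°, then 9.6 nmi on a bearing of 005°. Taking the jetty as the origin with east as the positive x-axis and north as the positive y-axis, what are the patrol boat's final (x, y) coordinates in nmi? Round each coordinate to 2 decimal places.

Leg 1 (230°, 29.8 nmi): east 29.8 sin 230° = -22.83, north 29.8 cos 230° = -19.16
Leg 2 (005°, 9.6 nmi): east 9.6 sin 5° = 0.84, north 9.6 cos 5° = 9.56
Summing: -21.99 nmi east, -9.59 nmi north → (-21.99, -9.59).

(-21.99, -9.59)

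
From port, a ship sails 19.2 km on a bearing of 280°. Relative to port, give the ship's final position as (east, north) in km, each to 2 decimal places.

Leg 1 (280°, 19.2 km): east 19.2 sin 280° = -18.91, north 19.2 cos 280° = 3.33
Summing: -18.91 km east, 3.33 km north → (-18.91, 3.33).

(-18.91, 3.33)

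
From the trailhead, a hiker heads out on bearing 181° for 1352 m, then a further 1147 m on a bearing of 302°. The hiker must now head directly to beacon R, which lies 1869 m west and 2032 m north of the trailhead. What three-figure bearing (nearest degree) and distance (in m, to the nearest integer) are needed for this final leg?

Leg 1 (181°, 1352 m): east 1352 sin 181° = -23.60, north 1352 cos 181° = -1351.79
Leg 2 (302°, 1147 m): east 1147 sin 302° = -972.71, north 1147 cos 302° = 607.82
Current position: (-996.31, -743.98). Target: (-1869, 2032). Remaining: Δeast = -872.69, Δnorth = 2775.98.
Bearing = atan2(-872.69, 2775.98) mod 360° = 342.55°; distance = √((-872.69)² + (2775.98)²) = 2909.921 m.

343°, 2910 m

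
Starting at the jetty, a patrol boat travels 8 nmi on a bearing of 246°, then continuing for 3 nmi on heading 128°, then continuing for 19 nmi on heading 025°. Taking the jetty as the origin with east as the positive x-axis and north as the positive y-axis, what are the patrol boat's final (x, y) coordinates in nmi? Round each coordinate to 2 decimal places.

Leg 1 (246°, 8 nmi): east 8 sin 246° = -7.31, north 8 cos 246° = -3.25
Leg 2 (128°, 3 nmi): east 3 sin 128° = 2.36, north 3 cos 128° = -1.85
Leg 3 (025°, 19 nmi): east 19 sin 25° = 8.03, north 19 cos 25° = 17.22
Summing: 3.09 nmi east, 12.12 nmi north → (3.09, 12.12).

(3.09, 12.12)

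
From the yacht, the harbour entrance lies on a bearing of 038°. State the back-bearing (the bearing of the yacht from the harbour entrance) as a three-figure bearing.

218°

Back-bearing = 038° + 180° = 218°.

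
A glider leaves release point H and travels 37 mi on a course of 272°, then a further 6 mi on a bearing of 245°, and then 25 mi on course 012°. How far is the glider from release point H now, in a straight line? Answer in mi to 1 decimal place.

Leg 1 (272°, 37 mi): east 37 sin 272° = -36.98, north 37 cos 272° = 1.29
Leg 2 (245°, 6 mi): east 6 sin 245° = -5.44, north 6 cos 245° = -2.54
Leg 3 (012°, 25 mi): east 25 sin 12° = 5.20, north 25 cos 12° = 24.45
Net: -37.22 east, 23.21 north. Distance = √((-37.22)² + (23.21)²) = 43.861 mi.

43.9 mi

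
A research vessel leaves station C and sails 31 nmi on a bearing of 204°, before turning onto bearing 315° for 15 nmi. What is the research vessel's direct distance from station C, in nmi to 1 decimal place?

Leg 1 (204°, 31 nmi): east 31 sin 204° = -12.61, north 31 cos 204° = -28.32
Leg 2 (315°, 15 nmi): east 15 sin 315° = -10.61, north 15 cos 315° = 10.61
Net: -23.22 east, -17.71 north. Distance = √((-23.22)² + (-17.71)²) = 29.201 nmi.

29.2 nmi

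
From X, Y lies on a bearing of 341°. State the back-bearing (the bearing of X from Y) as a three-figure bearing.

161°

Back-bearing = 341° − 180° = 161°.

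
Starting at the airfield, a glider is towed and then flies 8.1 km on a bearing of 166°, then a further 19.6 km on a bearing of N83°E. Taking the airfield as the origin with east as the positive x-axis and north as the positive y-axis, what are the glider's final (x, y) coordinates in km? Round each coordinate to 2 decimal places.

Leg 1 (166°, 8.1 km): east 8.1 sin 166° = 1.96, north 8.1 cos 166° = -7.86
Leg 2 (N83°E, 19.6 km): east 19.6 sin 83° = 19.45, north 19.6 cos 83° = 2.39
Summing: 21.41 km east, -5.47 km north → (21.41, -5.47).

(21.41, -5.47)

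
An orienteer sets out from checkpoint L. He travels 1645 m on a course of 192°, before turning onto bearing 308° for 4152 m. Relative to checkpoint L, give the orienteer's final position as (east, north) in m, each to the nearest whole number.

Leg 1 (192°, 1645 m): east 1645 sin 192° = -342.01, north 1645 cos 192° = -1609.05
Leg 2 (308°, 4152 m): east 4152 sin 308° = -3271.82, north 4152 cos 308° = 2556.23
Summing: -3613.84 m east, 947.17 m north → (-3614, 947).

(-3614, 947)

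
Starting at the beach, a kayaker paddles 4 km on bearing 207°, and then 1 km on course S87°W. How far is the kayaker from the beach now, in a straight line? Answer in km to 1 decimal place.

Leg 1 (207°, 4 km): east 4 sin 207° = -1.82, north 4 cos 207° = -3.56
Leg 2 (S87°W, 1 km): east 1 sin 267° = -1.00, north 1 cos 267° = -0.05
Net: -2.81 east, -3.62 north. Distance = √((-2.81)² + (-3.62)²) = 4.583 km.

4.6 km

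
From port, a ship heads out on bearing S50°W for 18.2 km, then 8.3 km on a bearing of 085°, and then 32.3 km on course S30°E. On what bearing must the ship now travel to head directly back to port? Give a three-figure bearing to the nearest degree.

Leg 1 (S50°W, 18.2 km): east 18.2 sin 230° = -13.94, north 18.2 cos 230° = -11.70
Leg 2 (085°, 8.3 km): east 8.3 sin 85° = 8.27, north 8.3 cos 85° = 0.72
Leg 3 (S30°E, 32.3 km): east 32.3 sin 150° = 16.15, north 32.3 cos 150° = -27.97
Net displacement: 10.48 east, -38.95 north. Direction back to start is (-10.48, 38.95): bearing = atan2(-10.48, 38.95) mod 360° = 344.94° ≈ 345°.

345°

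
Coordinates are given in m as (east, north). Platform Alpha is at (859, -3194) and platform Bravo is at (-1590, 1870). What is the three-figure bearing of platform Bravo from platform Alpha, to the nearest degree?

Δeast = -1590 − 859 = -2449.00; Δnorth = 1870 − -3194 = 5064.00.
Bearing = atan2(Δeast, Δnorth) mod 360° = 334.19° ≈ 334°.

334°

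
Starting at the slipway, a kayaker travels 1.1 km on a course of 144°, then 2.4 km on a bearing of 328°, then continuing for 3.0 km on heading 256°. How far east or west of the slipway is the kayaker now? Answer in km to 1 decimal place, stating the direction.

Leg 1 (144°, 1.1 km): east 1.1 sin 144° = 0.65, north 1.1 cos 144° = -0.89
Leg 2 (328°, 2.4 km): east 2.4 sin 328° = -1.27, north 2.4 cos 328° = 2.04
Leg 3 (256°, 3.0 km): east 3.0 sin 256° = -2.91, north 3.0 cos 256° = -0.73
Net east component: -3.54 km.

3.5 km west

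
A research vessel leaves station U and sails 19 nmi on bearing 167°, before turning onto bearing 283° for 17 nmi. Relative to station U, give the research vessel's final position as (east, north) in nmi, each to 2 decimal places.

(-12.29, -14.69)

Leg 1 (167°, 19 nmi): east 19 sin 167° = 4.27, north 19 cos 167° = -18.51
Leg 2 (283°, 17 nmi): east 17 sin 283° = -16.56, north 17 cos 283° = 3.82
Summing: -12.29 nmi east, -14.69 nmi north → (-12.29, -14.69).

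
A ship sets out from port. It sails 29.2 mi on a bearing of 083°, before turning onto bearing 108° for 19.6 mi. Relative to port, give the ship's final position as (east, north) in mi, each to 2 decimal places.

Leg 1 (083°, 29.2 mi): east 29.2 sin 83° = 28.98, north 29.2 cos 83° = 3.56
Leg 2 (108°, 19.6 mi): east 19.6 sin 108° = 18.64, north 19.6 cos 108° = -6.06
Summing: 47.62 mi east, -2.50 mi north → (47.62, -2.50).

(47.62, -2.50)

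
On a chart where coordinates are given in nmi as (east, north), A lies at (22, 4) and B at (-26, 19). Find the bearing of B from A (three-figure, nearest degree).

Δeast = -26 − 22 = -48.00; Δnorth = 19 − 4 = 15.00.
Bearing = atan2(Δeast, Δnorth) mod 360° = 287.35° ≈ 287°.

287°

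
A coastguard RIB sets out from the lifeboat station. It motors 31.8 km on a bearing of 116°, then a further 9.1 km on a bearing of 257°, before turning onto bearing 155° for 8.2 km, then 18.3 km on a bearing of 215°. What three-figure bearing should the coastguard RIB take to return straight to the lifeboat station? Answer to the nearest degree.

Leg 1 (116°, 31.8 km): east 31.8 sin 116° = 28.58, north 31.8 cos 116° = -13.94
Leg 2 (257°, 9.1 km): east 9.1 sin 257° = -8.87, north 9.1 cos 257° = -2.05
Leg 3 (155°, 8.2 km): east 8.2 sin 155° = 3.47, north 8.2 cos 155° = -7.43
Leg 4 (215°, 18.3 km): east 18.3 sin 215° = -10.50, north 18.3 cos 215° = -14.99
Net displacement: 12.68 east, -38.41 north. Direction back to start is (-12.68, 38.41): bearing = atan2(-12.68, 38.41) mod 360° = 341.73° ≈ 342°.

342°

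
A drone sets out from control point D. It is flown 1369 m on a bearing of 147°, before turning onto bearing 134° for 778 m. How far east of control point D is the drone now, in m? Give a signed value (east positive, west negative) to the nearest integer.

1305 m

Leg 1 (147°, 1369 m): east 1369 sin 147° = 745.61, north 1369 cos 147° = -1148.14
Leg 2 (134°, 778 m): east 778 sin 134° = 559.65, north 778 cos 134° = -540.44
Net east component: 1305.26 m.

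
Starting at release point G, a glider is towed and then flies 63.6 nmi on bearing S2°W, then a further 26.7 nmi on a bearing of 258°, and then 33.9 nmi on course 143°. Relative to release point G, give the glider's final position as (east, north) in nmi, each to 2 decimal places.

Leg 1 (S2°W, 63.6 nmi): east 63.6 sin 182° = -2.22, north 63.6 cos 182° = -63.56
Leg 2 (258°, 26.7 nmi): east 26.7 sin 258° = -26.12, north 26.7 cos 258° = -5.55
Leg 3 (143°, 33.9 nmi): east 33.9 sin 143° = 20.40, north 33.9 cos 143° = -27.07
Summing: -7.93 nmi east, -96.19 nmi north → (-7.93, -96.19).

(-7.93, -96.19)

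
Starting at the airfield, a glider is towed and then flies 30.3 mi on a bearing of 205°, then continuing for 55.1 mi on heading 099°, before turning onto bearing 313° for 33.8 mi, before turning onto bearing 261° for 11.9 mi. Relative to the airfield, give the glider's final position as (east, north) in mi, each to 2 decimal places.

Leg 1 (205°, 30.3 mi): east 30.3 sin 205° = -12.81, north 30.3 cos 205° = -27.46
Leg 2 (099°, 55.1 mi): east 55.1 sin 99° = 54.42, north 55.1 cos 99° = -8.62
Leg 3 (313°, 33.8 mi): east 33.8 sin 313° = -24.72, north 33.8 cos 313° = 23.05
Leg 4 (261°, 11.9 mi): east 11.9 sin 261° = -11.75, north 11.9 cos 261° = -1.86
Summing: 5.14 mi east, -14.89 mi north → (5.14, -14.89).

(5.14, -14.89)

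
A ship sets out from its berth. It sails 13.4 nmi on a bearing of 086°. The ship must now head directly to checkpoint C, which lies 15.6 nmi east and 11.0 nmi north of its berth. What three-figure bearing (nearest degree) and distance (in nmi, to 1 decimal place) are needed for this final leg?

Leg 1 (086°, 13.4 nmi): east 13.4 sin 86° = 13.37, north 13.4 cos 86° = 0.93
Current position: (13.37, 0.93). Target: (15.6, 11.0). Remaining: Δeast = 2.23, Δnorth = 10.07.
Bearing = atan2(2.23, 10.07) mod 360° = 12.51°; distance = √((2.23)² + (10.07)²) = 10.310 nmi.

013°, 10.3 nmi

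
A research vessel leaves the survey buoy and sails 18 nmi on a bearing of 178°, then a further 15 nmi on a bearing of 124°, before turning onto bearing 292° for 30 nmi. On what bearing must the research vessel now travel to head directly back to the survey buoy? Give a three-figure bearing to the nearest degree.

044°

Leg 1 (178°, 18 nmi): east 18 sin 178° = 0.63, north 18 cos 178° = -17.99
Leg 2 (124°, 15 nmi): east 15 sin 124° = 12.44, north 15 cos 124° = -8.39
Leg 3 (292°, 30 nmi): east 30 sin 292° = -27.82, north 30 cos 292° = 11.24
Net displacement: -14.75 east, -15.14 north. Direction back to start is (14.75, 15.14): bearing = atan2(14.75, 15.14) mod 360° = 44.26° ≈ 044°.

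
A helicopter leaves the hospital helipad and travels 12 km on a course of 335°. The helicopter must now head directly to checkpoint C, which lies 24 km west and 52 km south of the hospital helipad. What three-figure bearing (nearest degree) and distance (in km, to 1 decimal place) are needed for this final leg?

Leg 1 (335°, 12 km): east 12 sin 335° = -5.07, north 12 cos 335° = 10.88
Current position: (-5.07, 10.88). Target: (-24, -52). Remaining: Δeast = -18.93, Δnorth = -62.88.
Bearing = atan2(-18.93, -62.88) mod 360° = 196.75°; distance = √((-18.93)² + (-62.88)²) = 65.663 km.

197°, 65.7 km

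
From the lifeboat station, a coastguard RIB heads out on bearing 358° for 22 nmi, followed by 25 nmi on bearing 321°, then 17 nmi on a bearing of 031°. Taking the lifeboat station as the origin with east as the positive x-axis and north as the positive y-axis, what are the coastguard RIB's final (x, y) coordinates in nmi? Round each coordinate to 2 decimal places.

(-7.75, 55.99)

Leg 1 (358°, 22 nmi): east 22 sin 358° = -0.77, north 22 cos 358° = 21.99
Leg 2 (321°, 25 nmi): east 25 sin 321° = -15.73, north 25 cos 321° = 19.43
Leg 3 (031°, 17 nmi): east 17 sin 31° = 8.76, north 17 cos 31° = 14.57
Summing: -7.75 nmi east, 55.99 nmi north → (-7.75, 55.99).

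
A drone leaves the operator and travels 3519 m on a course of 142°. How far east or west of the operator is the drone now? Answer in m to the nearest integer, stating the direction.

2167 m east

Leg 1 (142°, 3519 m): east 3519 sin 142° = 2166.51, north 3519 cos 142° = -2773.01
Net east component: 2166.51 m.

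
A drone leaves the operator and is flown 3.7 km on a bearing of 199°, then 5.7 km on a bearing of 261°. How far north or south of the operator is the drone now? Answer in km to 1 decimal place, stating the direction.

Leg 1 (199°, 3.7 km): east 3.7 sin 199° = -1.20, north 3.7 cos 199° = -3.50
Leg 2 (261°, 5.7 km): east 5.7 sin 261° = -5.63, north 5.7 cos 261° = -0.89
Net north component: -4.39 km.

4.4 km south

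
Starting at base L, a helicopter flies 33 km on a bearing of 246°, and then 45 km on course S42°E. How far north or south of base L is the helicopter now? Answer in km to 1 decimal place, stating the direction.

46.9 km south

Leg 1 (246°, 33 km): east 33 sin 246° = -30.15, north 33 cos 246° = -13.42
Leg 2 (S42°E, 45 km): east 45 sin 138° = 30.11, north 45 cos 138° = -33.44
Net north component: -46.86 km.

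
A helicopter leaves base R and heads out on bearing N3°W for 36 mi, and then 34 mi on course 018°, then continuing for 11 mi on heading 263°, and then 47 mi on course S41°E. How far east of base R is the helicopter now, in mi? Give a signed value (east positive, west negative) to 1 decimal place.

Leg 1 (N3°W, 36 mi): east 36 sin 357° = -1.88, north 36 cos 357° = 35.95
Leg 2 (018°, 34 mi): east 34 sin 18° = 10.51, north 34 cos 18° = 32.34
Leg 3 (263°, 11 mi): east 11 sin 263° = -10.92, north 11 cos 263° = -1.34
Leg 4 (S41°E, 47 mi): east 47 sin 139° = 30.83, north 47 cos 139° = -35.47
Net east component: 28.54 mi.

28.5 mi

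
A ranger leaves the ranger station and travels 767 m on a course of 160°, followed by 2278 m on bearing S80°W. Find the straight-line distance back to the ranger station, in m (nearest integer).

2274 m

Leg 1 (160°, 767 m): east 767 sin 160° = 262.33, north 767 cos 160° = -720.74
Leg 2 (S80°W, 2278 m): east 2278 sin 260° = -2243.39, north 2278 cos 260° = -395.57
Net: -1981.06 east, -1116.31 north. Distance = √((-1981.06)² + (-1116.31)²) = 2273.932 m.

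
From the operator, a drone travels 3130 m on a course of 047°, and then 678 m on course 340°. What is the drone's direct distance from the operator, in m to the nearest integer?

Leg 1 (047°, 3130 m): east 3130 sin 47° = 2289.14, north 3130 cos 47° = 2134.65
Leg 2 (340°, 678 m): east 678 sin 340° = -231.89, north 678 cos 340° = 637.11
Net: 2057.25 east, 2771.77 north. Distance = √((2057.25)² + (2771.77)²) = 3451.805 m.

3452 m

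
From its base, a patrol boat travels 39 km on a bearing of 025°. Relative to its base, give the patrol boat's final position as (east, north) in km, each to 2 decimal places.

(16.48, 35.35)

Leg 1 (025°, 39 km): east 39 sin 25° = 16.48, north 39 cos 25° = 35.35
Summing: 16.48 km east, 35.35 km north → (16.48, 35.35).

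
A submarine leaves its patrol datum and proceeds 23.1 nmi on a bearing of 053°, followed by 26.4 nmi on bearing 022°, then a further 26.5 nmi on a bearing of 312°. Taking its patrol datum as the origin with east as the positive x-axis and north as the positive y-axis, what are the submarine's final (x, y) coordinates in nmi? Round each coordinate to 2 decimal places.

Leg 1 (053°, 23.1 nmi): east 23.1 sin 53° = 18.45, north 23.1 cos 53° = 13.90
Leg 2 (022°, 26.4 nmi): east 26.4 sin 22° = 9.89, north 26.4 cos 22° = 24.48
Leg 3 (312°, 26.5 nmi): east 26.5 sin 312° = -19.69, north 26.5 cos 312° = 17.73
Summing: 8.64 nmi east, 56.11 nmi north → (8.64, 56.11).

(8.64, 56.11)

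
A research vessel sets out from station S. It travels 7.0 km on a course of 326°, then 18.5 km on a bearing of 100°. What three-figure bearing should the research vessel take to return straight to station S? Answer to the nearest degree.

Leg 1 (326°, 7.0 km): east 7.0 sin 326° = -3.91, north 7.0 cos 326° = 5.80
Leg 2 (100°, 18.5 km): east 18.5 sin 100° = 18.22, north 18.5 cos 100° = -3.21
Net displacement: 14.30 east, 2.59 north. Direction back to start is (-14.30, -2.59): bearing = atan2(-14.30, -2.59) mod 360° = 259.73° ≈ 260°.

260°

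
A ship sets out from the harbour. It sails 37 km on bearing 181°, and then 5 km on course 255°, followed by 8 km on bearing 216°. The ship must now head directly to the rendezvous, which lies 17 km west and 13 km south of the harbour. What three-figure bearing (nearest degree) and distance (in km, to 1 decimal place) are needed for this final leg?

Leg 1 (181°, 37 km): east 37 sin 181° = -0.65, north 37 cos 181° = -36.99
Leg 2 (255°, 5 km): east 5 sin 255° = -4.83, north 5 cos 255° = -1.29
Leg 3 (216°, 8 km): east 8 sin 216° = -4.70, north 8 cos 216° = -6.47
Current position: (-10.18, -44.76). Target: (-17, -13). Remaining: Δeast = -6.82, Δnorth = 31.76.
Bearing = atan2(-6.82, 31.76) mod 360° = 347.88°; distance = √((-6.82)² + (31.76)²) = 32.485 km.

348°, 32.5 km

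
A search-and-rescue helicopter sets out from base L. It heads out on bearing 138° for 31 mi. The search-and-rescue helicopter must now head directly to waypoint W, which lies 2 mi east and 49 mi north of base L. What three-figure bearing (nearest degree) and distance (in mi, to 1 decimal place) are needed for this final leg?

Leg 1 (138°, 31 mi): east 31 sin 138° = 20.74, north 31 cos 138° = -23.04
Current position: (20.74, -23.04). Target: (2, 49). Remaining: Δeast = -18.74, Δnorth = 72.04.
Bearing = atan2(-18.74, 72.04) mod 360° = 345.42°; distance = √((-18.74)² + (72.04)²) = 74.436 mi.

345°, 74.4 mi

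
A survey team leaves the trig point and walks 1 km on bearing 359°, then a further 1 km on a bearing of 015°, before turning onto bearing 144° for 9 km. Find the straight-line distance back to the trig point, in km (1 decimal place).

7.7 km

Leg 1 (359°, 1 km): east 1 sin 359° = -0.02, north 1 cos 359° = 1.00
Leg 2 (015°, 1 km): east 1 sin 15° = 0.26, north 1 cos 15° = 0.97
Leg 3 (144°, 9 km): east 9 sin 144° = 5.29, north 9 cos 144° = -7.28
Net: 5.53 east, -5.32 north. Distance = √((5.53)² + (-5.32)²) = 7.671 km.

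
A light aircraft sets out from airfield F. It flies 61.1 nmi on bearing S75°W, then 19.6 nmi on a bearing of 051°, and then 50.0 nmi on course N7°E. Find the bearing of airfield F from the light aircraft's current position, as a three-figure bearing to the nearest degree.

Leg 1 (S75°W, 61.1 nmi): east 61.1 sin 255° = -59.02, north 61.1 cos 255° = -15.81
Leg 2 (051°, 19.6 nmi): east 19.6 sin 51° = 15.23, north 19.6 cos 51° = 12.33
Leg 3 (N7°E, 50.0 nmi): east 50.0 sin 7° = 6.09, north 50.0 cos 7° = 49.63
Net displacement: -37.69 east, 46.15 north. Direction back to start is (37.69, -46.15): bearing = atan2(37.69, -46.15) mod 360° = 140.76° ≈ 141°.

141°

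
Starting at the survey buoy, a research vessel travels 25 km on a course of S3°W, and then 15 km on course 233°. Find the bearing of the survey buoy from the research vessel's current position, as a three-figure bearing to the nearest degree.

021°

Leg 1 (S3°W, 25 km): east 25 sin 183° = -1.31, north 25 cos 183° = -24.97
Leg 2 (233°, 15 km): east 15 sin 233° = -11.98, north 15 cos 233° = -9.03
Net displacement: -13.29 east, -33.99 north. Direction back to start is (13.29, 33.99): bearing = atan2(13.29, 33.99) mod 360° = 21.35° ≈ 021°.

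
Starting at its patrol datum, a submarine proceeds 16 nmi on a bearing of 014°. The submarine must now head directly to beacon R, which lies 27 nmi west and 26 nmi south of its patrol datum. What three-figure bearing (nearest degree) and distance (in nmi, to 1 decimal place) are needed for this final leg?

Leg 1 (014°, 16 nmi): east 16 sin 14° = 3.87, north 16 cos 14° = 15.52
Current position: (3.87, 15.52). Target: (-27, -26). Remaining: Δeast = -30.87, Δnorth = -41.52.
Bearing = atan2(-30.87, -41.52) mod 360° = 216.63°; distance = √((-30.87)² + (-41.52)²) = 51.743 nmi.

217°, 51.7 nmi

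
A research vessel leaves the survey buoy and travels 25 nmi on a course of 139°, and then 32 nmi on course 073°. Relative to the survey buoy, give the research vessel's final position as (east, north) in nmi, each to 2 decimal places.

(47.00, -9.51)

Leg 1 (139°, 25 nmi): east 25 sin 139° = 16.40, north 25 cos 139° = -18.87
Leg 2 (073°, 32 nmi): east 32 sin 73° = 30.60, north 32 cos 73° = 9.36
Summing: 47.00 nmi east, -9.51 nmi north → (47.00, -9.51).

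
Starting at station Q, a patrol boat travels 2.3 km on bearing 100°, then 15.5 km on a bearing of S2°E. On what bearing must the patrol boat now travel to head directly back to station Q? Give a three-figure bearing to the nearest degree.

Leg 1 (100°, 2.3 km): east 2.3 sin 100° = 2.27, north 2.3 cos 100° = -0.40
Leg 2 (S2°E, 15.5 km): east 15.5 sin 178° = 0.54, north 15.5 cos 178° = -15.49
Net displacement: 2.81 east, -15.89 north. Direction back to start is (-2.81, 15.89): bearing = atan2(-2.81, 15.89) mod 360° = 349.99° ≈ 350°.

350°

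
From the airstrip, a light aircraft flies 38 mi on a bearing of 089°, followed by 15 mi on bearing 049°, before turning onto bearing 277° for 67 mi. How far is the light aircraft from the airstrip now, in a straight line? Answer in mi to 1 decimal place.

25.4 mi

Leg 1 (089°, 38 mi): east 38 sin 89° = 37.99, north 38 cos 89° = 0.66
Leg 2 (049°, 15 mi): east 15 sin 49° = 11.32, north 15 cos 49° = 9.84
Leg 3 (277°, 67 mi): east 67 sin 277° = -66.50, north 67 cos 277° = 8.17
Net: -17.19 east, 18.67 north. Distance = √((-17.19)² + (18.67)²) = 25.375 mi.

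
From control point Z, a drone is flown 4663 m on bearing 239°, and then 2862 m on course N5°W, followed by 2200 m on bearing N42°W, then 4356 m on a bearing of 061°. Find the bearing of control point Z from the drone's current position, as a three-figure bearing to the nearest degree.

Leg 1 (239°, 4663 m): east 4663 sin 239° = -3996.97, north 4663 cos 239° = -2401.62
Leg 2 (N5°W, 2862 m): east 2862 sin 355° = -249.44, north 2862 cos 355° = 2851.11
Leg 3 (N42°W, 2200 m): east 2200 sin 318° = -1472.09, north 2200 cos 318° = 1634.92
Leg 4 (061°, 4356 m): east 4356 sin 61° = 3809.84, north 4356 cos 61° = 2111.83
Net displacement: -1908.65 east, 4196.24 north. Direction back to start is (1908.65, -4196.24): bearing = atan2(1908.65, -4196.24) mod 360° = 155.54° ≈ 156°.

156°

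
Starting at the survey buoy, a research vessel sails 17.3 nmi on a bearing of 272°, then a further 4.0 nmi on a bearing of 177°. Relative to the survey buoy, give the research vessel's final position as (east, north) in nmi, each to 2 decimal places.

Leg 1 (272°, 17.3 nmi): east 17.3 sin 272° = -17.29, north 17.3 cos 272° = 0.60
Leg 2 (177°, 4.0 nmi): east 4.0 sin 177° = 0.21, north 4.0 cos 177° = -3.99
Summing: -17.08 nmi east, -3.39 nmi north → (-17.08, -3.39).

(-17.08, -3.39)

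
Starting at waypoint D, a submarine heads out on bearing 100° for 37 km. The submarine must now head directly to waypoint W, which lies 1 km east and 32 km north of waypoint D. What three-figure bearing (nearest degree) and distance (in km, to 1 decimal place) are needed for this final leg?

317°, 52.3 km

Leg 1 (100°, 37 km): east 37 sin 100° = 36.44, north 37 cos 100° = -6.42
Current position: (36.44, -6.42). Target: (1, 32). Remaining: Δeast = -35.44, Δnorth = 38.42.
Bearing = atan2(-35.44, 38.42) mod 360° = 317.32°; distance = √((-35.44)² + (38.42)²) = 52.272 km.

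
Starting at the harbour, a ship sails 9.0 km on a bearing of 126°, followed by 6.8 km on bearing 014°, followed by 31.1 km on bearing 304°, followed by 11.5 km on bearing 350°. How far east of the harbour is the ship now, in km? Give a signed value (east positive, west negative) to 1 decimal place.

-18.9 km

Leg 1 (126°, 9.0 km): east 9.0 sin 126° = 7.28, north 9.0 cos 126° = -5.29
Leg 2 (014°, 6.8 km): east 6.8 sin 14° = 1.65, north 6.8 cos 14° = 6.60
Leg 3 (304°, 31.1 km): east 31.1 sin 304° = -25.78, north 31.1 cos 304° = 17.39
Leg 4 (350°, 11.5 km): east 11.5 sin 350° = -2.00, north 11.5 cos 350° = 11.33
Net east component: -18.85 km.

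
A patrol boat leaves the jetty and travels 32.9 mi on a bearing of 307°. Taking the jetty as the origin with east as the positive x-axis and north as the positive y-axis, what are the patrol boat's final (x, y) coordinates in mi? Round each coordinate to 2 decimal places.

Leg 1 (307°, 32.9 mi): east 32.9 sin 307° = -26.28, north 32.9 cos 307° = 19.80
Summing: -26.28 mi east, 19.80 mi north → (-26.28, 19.80).

(-26.28, 19.80)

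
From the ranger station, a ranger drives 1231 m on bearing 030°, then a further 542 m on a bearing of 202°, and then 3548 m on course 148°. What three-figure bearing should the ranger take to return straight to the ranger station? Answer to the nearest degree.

317°

Leg 1 (030°, 1231 m): east 1231 sin 30° = 615.50, north 1231 cos 30° = 1066.08
Leg 2 (202°, 542 m): east 542 sin 202° = -203.04, north 542 cos 202° = -502.53
Leg 3 (148°, 3548 m): east 3548 sin 148° = 1880.15, north 3548 cos 148° = -3008.87
Net displacement: 2292.62 east, -2445.33 north. Direction back to start is (-2292.62, 2445.33): bearing = atan2(-2292.62, 2445.33) mod 360° = 316.85° ≈ 317°.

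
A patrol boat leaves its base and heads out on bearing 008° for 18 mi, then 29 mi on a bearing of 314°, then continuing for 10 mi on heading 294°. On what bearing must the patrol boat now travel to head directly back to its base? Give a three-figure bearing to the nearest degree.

Leg 1 (008°, 18 mi): east 18 sin 8° = 2.51, north 18 cos 8° = 17.82
Leg 2 (314°, 29 mi): east 29 sin 314° = -20.86, north 29 cos 314° = 20.15
Leg 3 (294°, 10 mi): east 10 sin 294° = -9.14, north 10 cos 294° = 4.07
Net displacement: -27.49 east, 42.04 north. Direction back to start is (27.49, -42.04): bearing = atan2(27.49, -42.04) mod 360° = 146.82° ≈ 147°.

147°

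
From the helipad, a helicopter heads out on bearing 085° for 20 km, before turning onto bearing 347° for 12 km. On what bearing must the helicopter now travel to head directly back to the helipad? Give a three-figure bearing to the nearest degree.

Leg 1 (085°, 20 km): east 20 sin 85° = 19.92, north 20 cos 85° = 1.74
Leg 2 (347°, 12 km): east 12 sin 347° = -2.70, north 12 cos 347° = 11.69
Net displacement: 17.22 east, 13.44 north. Direction back to start is (-17.22, -13.44): bearing = atan2(-17.22, -13.44) mod 360° = 232.04° ≈ 232°.

232°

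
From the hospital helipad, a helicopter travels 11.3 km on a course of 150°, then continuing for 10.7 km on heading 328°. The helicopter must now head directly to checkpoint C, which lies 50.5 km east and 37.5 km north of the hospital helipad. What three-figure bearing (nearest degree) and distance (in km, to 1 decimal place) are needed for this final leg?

Leg 1 (150°, 11.3 km): east 11.3 sin 150° = 5.65, north 11.3 cos 150° = -9.79
Leg 2 (328°, 10.7 km): east 10.7 sin 328° = -5.67, north 10.7 cos 328° = 9.07
Current position: (-0.02, -0.71). Target: (50.5, 37.5). Remaining: Δeast = 50.52, Δnorth = 38.21.
Bearing = atan2(50.52, 38.21) mod 360° = 52.90°; distance = √((50.52)² + (38.21)²) = 63.344 km.

053°, 63.3 km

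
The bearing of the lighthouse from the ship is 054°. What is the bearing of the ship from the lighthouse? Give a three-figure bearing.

Back-bearing = 054° + 180° = 234°.

234°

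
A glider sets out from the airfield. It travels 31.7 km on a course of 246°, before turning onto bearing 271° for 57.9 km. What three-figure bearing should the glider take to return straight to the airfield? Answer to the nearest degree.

Leg 1 (246°, 31.7 km): east 31.7 sin 246° = -28.96, north 31.7 cos 246° = -12.89
Leg 2 (271°, 57.9 km): east 57.9 sin 271° = -57.89, north 57.9 cos 271° = 1.01
Net displacement: -86.85 east, -11.88 north. Direction back to start is (86.85, 11.88): bearing = atan2(86.85, 11.88) mod 360° = 82.21° ≈ 082°.

082°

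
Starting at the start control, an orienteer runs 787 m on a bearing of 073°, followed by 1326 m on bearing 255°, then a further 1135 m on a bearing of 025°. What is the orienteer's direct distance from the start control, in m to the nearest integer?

917 m

Leg 1 (073°, 787 m): east 787 sin 73° = 752.61, north 787 cos 73° = 230.10
Leg 2 (255°, 1326 m): east 1326 sin 255° = -1280.82, north 1326 cos 255° = -343.19
Leg 3 (025°, 1135 m): east 1135 sin 25° = 479.67, north 1135 cos 25° = 1028.66
Net: -48.53 east, 915.56 north. Distance = √((-48.53)² + (915.56)²) = 916.847 m.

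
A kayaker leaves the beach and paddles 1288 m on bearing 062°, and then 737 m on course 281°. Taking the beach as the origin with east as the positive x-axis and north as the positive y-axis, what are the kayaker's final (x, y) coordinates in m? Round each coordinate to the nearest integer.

(414, 745)

Leg 1 (062°, 1288 m): east 1288 sin 62° = 1137.24, north 1288 cos 62° = 604.68
Leg 2 (281°, 737 m): east 737 sin 281° = -723.46, north 737 cos 281° = 140.63
Summing: 413.78 m east, 745.31 m north → (414, 745).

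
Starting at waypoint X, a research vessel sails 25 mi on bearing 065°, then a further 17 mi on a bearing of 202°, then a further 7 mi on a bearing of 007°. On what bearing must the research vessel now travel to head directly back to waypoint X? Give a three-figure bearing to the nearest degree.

264°

Leg 1 (065°, 25 mi): east 25 sin 65° = 22.66, north 25 cos 65° = 10.57
Leg 2 (202°, 17 mi): east 17 sin 202° = -6.37, north 17 cos 202° = -15.76
Leg 3 (007°, 7 mi): east 7 sin 7° = 0.85, north 7 cos 7° = 6.95
Net displacement: 17.14 east, 1.75 north. Direction back to start is (-17.14, -1.75): bearing = atan2(-17.14, -1.75) mod 360° = 264.17° ≈ 264°.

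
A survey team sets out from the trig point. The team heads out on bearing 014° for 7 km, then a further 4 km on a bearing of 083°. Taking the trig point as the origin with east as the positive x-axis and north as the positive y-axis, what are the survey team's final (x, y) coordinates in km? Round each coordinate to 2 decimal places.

(5.66, 7.28)

Leg 1 (014°, 7 km): east 7 sin 14° = 1.69, north 7 cos 14° = 6.79
Leg 2 (083°, 4 km): east 4 sin 83° = 3.97, north 4 cos 83° = 0.49
Summing: 5.66 km east, 7.28 km north → (5.66, 7.28).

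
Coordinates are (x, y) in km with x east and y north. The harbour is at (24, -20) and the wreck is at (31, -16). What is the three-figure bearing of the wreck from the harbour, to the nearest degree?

Δeast = 31 − 24 = 7.00; Δnorth = -16 − -20 = 4.00.
Bearing = atan2(Δeast, Δnorth) mod 360° = 60.26° ≈ 060°.

060°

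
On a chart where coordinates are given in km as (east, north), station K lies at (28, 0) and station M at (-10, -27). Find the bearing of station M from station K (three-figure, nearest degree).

Δeast = -10 − 28 = -38.00; Δnorth = -27 − 0 = -27.00.
Bearing = atan2(Δeast, Δnorth) mod 360° = 234.61° ≈ 235°.

235°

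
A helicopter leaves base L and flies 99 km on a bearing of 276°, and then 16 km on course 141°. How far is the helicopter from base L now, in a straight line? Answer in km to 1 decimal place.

Leg 1 (276°, 99 km): east 99 sin 276° = -98.46, north 99 cos 276° = 10.35
Leg 2 (141°, 16 km): east 16 sin 141° = 10.07, north 16 cos 141° = -12.43
Net: -88.39 east, -2.09 north. Distance = √((-88.39)² + (-2.09)²) = 88.413 km.

88.4 km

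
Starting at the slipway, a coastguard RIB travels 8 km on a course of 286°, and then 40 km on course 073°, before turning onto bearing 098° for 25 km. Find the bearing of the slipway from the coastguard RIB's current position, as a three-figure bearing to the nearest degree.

Leg 1 (286°, 8 km): east 8 sin 286° = -7.69, north 8 cos 286° = 2.21
Leg 2 (073°, 40 km): east 40 sin 73° = 38.25, north 40 cos 73° = 11.69
Leg 3 (098°, 25 km): east 25 sin 98° = 24.76, north 25 cos 98° = -3.48
Net displacement: 55.32 east, 10.42 north. Direction back to start is (-55.32, -10.42): bearing = atan2(-55.32, -10.42) mod 360° = 259.33° ≈ 259°.

259°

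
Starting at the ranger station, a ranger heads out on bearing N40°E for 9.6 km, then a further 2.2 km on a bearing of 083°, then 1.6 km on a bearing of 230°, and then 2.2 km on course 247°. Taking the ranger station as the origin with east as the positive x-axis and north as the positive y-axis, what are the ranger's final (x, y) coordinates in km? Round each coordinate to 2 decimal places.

(5.10, 5.73)

Leg 1 (N40°E, 9.6 km): east 9.6 sin 40° = 6.17, north 9.6 cos 40° = 7.35
Leg 2 (083°, 2.2 km): east 2.2 sin 83° = 2.18, north 2.2 cos 83° = 0.27
Leg 3 (230°, 1.6 km): east 1.6 sin 230° = -1.23, north 1.6 cos 230° = -1.03
Leg 4 (247°, 2.2 km): east 2.2 sin 247° = -2.03, north 2.2 cos 247° = -0.86
Summing: 5.10 km east, 5.73 km north → (5.10, 5.73).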